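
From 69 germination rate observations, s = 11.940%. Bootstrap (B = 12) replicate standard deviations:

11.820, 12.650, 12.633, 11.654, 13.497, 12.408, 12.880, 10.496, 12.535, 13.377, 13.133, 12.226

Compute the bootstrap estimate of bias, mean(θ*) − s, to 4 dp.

mean(θ*) = (11.820 + 12.650 + 12.633 + 11.654 + 13.497 + 12.408 + 12.880 + 10.496 + 12.535 + 13.377 + 13.133 + 12.226) / 12 = 12.44242
bias = 12.44242 − 11.940

bias = +0.5024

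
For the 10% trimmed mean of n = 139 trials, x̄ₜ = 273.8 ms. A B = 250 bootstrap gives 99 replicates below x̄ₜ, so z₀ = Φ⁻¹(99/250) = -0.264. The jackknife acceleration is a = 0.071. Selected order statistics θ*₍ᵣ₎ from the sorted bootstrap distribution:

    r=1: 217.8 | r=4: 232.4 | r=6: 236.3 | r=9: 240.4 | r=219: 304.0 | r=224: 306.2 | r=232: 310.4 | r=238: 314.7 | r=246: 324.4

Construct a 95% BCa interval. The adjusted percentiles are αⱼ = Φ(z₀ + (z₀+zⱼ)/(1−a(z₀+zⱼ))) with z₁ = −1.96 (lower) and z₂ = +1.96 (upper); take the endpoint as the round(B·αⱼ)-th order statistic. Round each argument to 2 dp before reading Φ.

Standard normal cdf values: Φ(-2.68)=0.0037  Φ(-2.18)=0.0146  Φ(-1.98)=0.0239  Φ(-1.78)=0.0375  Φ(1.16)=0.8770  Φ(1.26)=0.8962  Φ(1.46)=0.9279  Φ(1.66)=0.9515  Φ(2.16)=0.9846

(232.4, 314.7)

Lower: z₀ + z₁ = -0.264 + (-1.960) = -2.224; 1 − a(z₀+z₁) = 1 − (0.071)(-2.224) = 1.1579; argument = -0.264 + (-2.224)/1.1579 = -2.1847 → -2.18.
α₁ = Φ(-2.18) = 0.0146; rank = round(250 × 0.0146) = 4; θ*₍4₎ = 232.4.
Upper: z₀ + z₂ = 1.696; 1 − a(z₀+z₂) = 0.8796; argument = 1.6642 → 1.66; α₂ = 0.9515; rank = 238; θ*₍238₎ = 314.7.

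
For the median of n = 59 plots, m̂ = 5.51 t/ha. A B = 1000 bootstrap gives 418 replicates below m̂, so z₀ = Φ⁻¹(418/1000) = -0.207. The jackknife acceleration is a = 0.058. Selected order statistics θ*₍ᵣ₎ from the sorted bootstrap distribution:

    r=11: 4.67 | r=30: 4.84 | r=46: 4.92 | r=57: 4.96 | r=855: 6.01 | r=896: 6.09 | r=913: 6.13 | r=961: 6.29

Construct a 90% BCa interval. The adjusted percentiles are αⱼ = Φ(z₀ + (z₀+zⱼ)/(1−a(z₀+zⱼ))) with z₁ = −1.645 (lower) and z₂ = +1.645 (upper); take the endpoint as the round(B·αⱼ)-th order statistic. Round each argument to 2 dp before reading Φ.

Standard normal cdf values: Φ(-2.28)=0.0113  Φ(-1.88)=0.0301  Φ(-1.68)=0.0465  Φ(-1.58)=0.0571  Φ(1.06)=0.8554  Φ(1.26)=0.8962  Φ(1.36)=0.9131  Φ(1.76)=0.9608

(4.84, 6.13)

Lower: z₀ + z₁ = -0.207 + (-1.645) = -1.852; 1 − a(z₀+z₁) = 1 − (0.058)(-1.852) = 1.1074; argument = -0.207 + (-1.852)/1.1074 = -1.8794 → -1.88.
α₁ = Φ(-1.88) = 0.0301; rank = round(1000 × 0.0301) = 30; θ*₍30₎ = 4.84.
Upper: z₀ + z₂ = 1.438; 1 − a(z₀+z₂) = 0.9166; argument = 1.3618 → 1.36; α₂ = 0.9131; rank = 913; θ*₍913₎ = 6.13.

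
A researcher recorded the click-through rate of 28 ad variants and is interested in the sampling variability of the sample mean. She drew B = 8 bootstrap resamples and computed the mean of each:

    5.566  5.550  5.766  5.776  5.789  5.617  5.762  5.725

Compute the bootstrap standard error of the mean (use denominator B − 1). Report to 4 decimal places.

Bootstrap SE is the standard deviation of the 8 replicate means.
Mean of replicates: (5.566 + 5.550 + 5.766 + 5.776 + 5.789 + 5.617 + 5.762 + 5.725) / 8 = 45.55100 / 8 = 5.69388
Sum of squared deviations: (−0.12788)² + (−0.14388)² + (+0.07212)² + (+0.08212)² + (+0.09512)² + (−0.07688)² + (+0.06812)² + (+0.03112)² = 0.06957
Variance = 0.06957 / 7 = 0.00994
SE* = √0.00994

SE* = 0.0997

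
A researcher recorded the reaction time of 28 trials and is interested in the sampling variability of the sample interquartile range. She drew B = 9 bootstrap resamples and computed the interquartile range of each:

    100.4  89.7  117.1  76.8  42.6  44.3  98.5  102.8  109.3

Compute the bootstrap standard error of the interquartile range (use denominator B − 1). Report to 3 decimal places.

SE* = 27.089

Bootstrap SE is the standard deviation of the 9 replicate interquartile ranges.
Mean of replicates: (100.4 + 89.7 + 117.1 + 76.8 + 42.6 + 44.3 + 98.5 + 102.8 + 109.3) / 9 = 781.5000 / 9 = 86.8333
Sum of squared deviations: (+13.5667)² + (+2.8667)² + (+30.2667)² + (−10.0333)² + (−44.2333)² + (−42.5333)² + (+11.6667)² + (+15.9667)² + (+22.4667)² = 5870.4800
Variance = 5870.4800 / 8 = 733.8100
SE* = √733.8100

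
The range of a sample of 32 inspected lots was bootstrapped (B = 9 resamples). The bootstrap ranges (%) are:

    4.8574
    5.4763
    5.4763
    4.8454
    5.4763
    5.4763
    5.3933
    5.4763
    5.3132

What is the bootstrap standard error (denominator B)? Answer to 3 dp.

Bootstrap SE is the standard deviation of the 9 replicate ranges.
Mean of replicates: (4.8574 + 5.4763 + 5.4763 + 4.8454 + 5.4763 + 5.4763 + 5.3933 + 5.4763 + 5.3132) / 9 = 47.79080 / 9 = 5.31009
Sum of squared deviations: (−0.45269)² + (+0.16621)² + (+0.16621)² + (−0.46469)² + (+0.16621)² + (+0.16621)² + (+0.08321)² + (+0.16621)² + (+0.00311)² = 0.56593
Variance = 0.56593 / 9 = 0.06288
SE* = √0.06288

SE* = 0.251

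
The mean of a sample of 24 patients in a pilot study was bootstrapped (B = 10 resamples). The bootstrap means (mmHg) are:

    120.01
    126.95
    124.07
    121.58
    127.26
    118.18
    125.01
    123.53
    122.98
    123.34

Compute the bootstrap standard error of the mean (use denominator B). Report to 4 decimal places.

SE* = 2.6958

Bootstrap SE is the standard deviation of the 10 replicate means.
Mean of replicates: (120.01 + 126.95 + 124.07 + 121.58 + 127.26 + 118.18 + 125.01 + 123.53 + 122.98 + 123.34) / 10 = 1232.91000 / 10 = 123.29100
Sum of squared deviations: (−3.28100)² + (+3.65900)² + (+0.77900)² + (−1.71100)² + (+3.96900)² + (−5.11100)² + (+1.71900)² + (+0.23900)² + (−0.31100)² + (+0.04900)² = 72.67409
Variance = 72.67409 / 10 = 7.26741
SE* = √7.26741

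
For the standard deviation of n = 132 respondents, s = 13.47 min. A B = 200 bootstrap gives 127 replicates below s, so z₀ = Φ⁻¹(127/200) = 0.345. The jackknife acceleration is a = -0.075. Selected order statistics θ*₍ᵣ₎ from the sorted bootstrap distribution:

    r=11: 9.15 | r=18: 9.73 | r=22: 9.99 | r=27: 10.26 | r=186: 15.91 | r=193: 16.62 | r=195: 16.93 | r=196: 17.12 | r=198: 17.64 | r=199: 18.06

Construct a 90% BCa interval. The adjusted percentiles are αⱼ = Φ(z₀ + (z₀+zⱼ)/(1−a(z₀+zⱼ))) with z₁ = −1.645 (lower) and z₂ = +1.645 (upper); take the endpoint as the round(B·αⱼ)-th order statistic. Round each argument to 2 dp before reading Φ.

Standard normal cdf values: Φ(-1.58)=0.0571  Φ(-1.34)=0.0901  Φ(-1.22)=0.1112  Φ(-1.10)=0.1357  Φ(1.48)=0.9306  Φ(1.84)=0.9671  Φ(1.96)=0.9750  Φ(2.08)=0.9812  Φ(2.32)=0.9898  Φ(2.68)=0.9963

Lower: z₀ + z₁ = 0.345 + (-1.645) = -1.300; 1 − a(z₀+z₁) = 1 − (-0.075)(-1.300) = 0.9025; argument = 0.345 + (-1.300)/0.9025 = -1.0954 → -1.10.
α₁ = Φ(-1.10) = 0.1357; rank = round(200 × 0.1357) = 27; θ*₍27₎ = 10.26.
Upper: z₀ + z₂ = 1.990; 1 − a(z₀+z₂) = 1.1492; argument = 2.0766 → 2.08; α₂ = 0.9812; rank = 196; θ*₍196₎ = 17.12.

(10.26, 17.12)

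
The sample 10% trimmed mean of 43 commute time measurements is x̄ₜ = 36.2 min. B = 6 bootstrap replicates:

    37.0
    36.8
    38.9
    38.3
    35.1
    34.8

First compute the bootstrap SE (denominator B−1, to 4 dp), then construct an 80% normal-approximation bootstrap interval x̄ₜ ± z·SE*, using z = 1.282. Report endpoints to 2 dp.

Mean of replicates = 36.8167; sum of squared deviations = 13.5883; SE* = √(13.5883/5) = 1.6485
Margin = 1.282 × 1.6485 = 2.113
Interval: 36.2 ± 2.113

(34.09, 38.31)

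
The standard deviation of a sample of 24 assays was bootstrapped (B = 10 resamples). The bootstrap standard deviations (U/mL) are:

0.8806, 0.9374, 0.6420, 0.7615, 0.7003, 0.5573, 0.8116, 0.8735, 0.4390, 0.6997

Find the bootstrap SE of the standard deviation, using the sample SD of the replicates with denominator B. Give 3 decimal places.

Bootstrap SE is the standard deviation of the 10 replicate standard deviations.
Mean of replicates: (0.8806 + 0.9374 + 0.6420 + 0.7615 + 0.7003 + 0.5573 + 0.8116 + 0.8735 + 0.4390 + 0.6997) / 10 = 7.30290 / 10 = 0.73029
Sum of squared deviations: (+0.15031)² + (+0.20711)² + (−0.08829)² + (+0.03121)² + (−0.02999)² + (−0.17299)² + (+0.08131)² + (+0.14321)² + (−0.29129)² + (−0.03059)² = 0.21799
Variance = 0.21799 / 10 = 0.02180
SE* = √0.02180

SE* = 0.148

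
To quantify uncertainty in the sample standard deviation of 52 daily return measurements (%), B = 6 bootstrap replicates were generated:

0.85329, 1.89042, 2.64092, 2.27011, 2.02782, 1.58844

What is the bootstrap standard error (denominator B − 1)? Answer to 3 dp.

Bootstrap SE is the standard deviation of the 6 replicate standard deviations.
Mean of replicates: (0.85329 + 1.89042 + 2.64092 + 2.27011 + 2.02782 + 1.58844) / 6 = 11.271000 / 6 = 1.878500
Sum of squared deviations: (−1.025210)² + (+0.011920)² + (+0.762420)² + (+0.391610)² + (+0.149320)² + (−0.290060)² = 1.892272
Variance = 1.892272 / 5 = 0.378454
SE* = √0.378454

SE* = 0.615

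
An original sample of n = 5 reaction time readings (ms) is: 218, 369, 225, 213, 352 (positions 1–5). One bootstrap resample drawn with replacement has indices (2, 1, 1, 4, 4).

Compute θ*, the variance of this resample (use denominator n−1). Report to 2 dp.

Resample values: 369, 218, 218, 213, 213.
Mean = 246.2000; sum of squared deviations = 18874.8000
s² = 18874.8000 / 4 = 4718.7000

θ* = 4718.70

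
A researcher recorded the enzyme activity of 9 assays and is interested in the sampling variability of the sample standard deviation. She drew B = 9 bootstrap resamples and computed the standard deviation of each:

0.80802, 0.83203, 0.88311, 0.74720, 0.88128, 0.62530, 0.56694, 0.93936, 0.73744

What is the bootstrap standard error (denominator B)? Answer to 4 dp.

SE* = 0.1164

Bootstrap SE is the standard deviation of the 9 replicate standard deviations.
Mean of replicates: (0.80802 + 0.83203 + 0.88311 + 0.74720 + 0.88128 + 0.62530 + 0.56694 + 0.93936 + 0.73744) / 9 = 7.020680 / 9 = 0.780076
Sum of squared deviations: (+0.027944)² + (+0.051954)² + (+0.103034)² + (−0.032876)² + (+0.101204)² + (−0.154776)² + (−0.213136)² + (+0.159284)² + (−0.042636)² = 0.121991
Variance = 0.121991 / 9 = 0.013555
SE* = √0.013555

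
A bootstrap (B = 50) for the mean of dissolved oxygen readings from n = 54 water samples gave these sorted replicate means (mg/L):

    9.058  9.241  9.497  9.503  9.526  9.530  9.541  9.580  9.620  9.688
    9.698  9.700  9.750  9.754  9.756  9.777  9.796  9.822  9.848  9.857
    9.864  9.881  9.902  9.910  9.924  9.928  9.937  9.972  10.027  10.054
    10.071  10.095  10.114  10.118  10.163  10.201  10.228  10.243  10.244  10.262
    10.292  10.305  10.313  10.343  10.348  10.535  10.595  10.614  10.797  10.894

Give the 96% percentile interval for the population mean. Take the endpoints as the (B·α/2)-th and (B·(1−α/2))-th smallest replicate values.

α = 0.04; lower rank = 50 × 0.020 = 1; upper rank = 50 × 0.980 = 49.
The 1st smallest replicate is 9.058; the 49th is 10.797.

(9.058, 10.797)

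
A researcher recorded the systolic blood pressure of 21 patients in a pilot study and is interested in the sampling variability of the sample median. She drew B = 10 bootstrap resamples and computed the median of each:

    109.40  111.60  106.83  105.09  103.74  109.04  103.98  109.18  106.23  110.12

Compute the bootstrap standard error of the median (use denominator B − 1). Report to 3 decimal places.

Bootstrap SE is the standard deviation of the 10 replicate medians.
Mean of replicates: (109.40 + 111.60 + 106.83 + 105.09 + 103.74 + 109.04 + 103.98 + 109.18 + 106.23 + 110.12) / 10 = 1075.2100 / 10 = 107.5210
Sum of squared deviations: (+1.8790)² + (+4.0790)² + (−0.6910)² + (−2.4310)² + (−3.7810)² + (+1.5190)² + (−3.5410)² + (+1.6590)² + (−1.2910)² + (+2.5990)² = 66.8719
Variance = 66.8719 / 9 = 7.4302
SE* = √7.4302

SE* = 2.726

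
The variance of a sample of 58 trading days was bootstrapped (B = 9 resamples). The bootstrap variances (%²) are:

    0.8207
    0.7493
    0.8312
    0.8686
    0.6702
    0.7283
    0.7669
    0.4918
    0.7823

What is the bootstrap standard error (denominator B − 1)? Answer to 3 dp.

SE* = 0.112

Bootstrap SE is the standard deviation of the 9 replicate variances.
Mean of replicates: (0.8207 + 0.7493 + 0.8312 + 0.8686 + 0.6702 + 0.7283 + 0.7669 + 0.4918 + 0.7823) / 9 = 6.70930 / 9 = 0.74548
Sum of squared deviations: (+0.07522)² + (+0.00382)² + (+0.08572)² + (+0.12312)² + (−0.07528)² + (−0.01718)² + (+0.02142)² + (−0.25368)² + (+0.03682)² = 0.10031
Variance = 0.10031 / 8 = 0.01254
SE* = √0.01254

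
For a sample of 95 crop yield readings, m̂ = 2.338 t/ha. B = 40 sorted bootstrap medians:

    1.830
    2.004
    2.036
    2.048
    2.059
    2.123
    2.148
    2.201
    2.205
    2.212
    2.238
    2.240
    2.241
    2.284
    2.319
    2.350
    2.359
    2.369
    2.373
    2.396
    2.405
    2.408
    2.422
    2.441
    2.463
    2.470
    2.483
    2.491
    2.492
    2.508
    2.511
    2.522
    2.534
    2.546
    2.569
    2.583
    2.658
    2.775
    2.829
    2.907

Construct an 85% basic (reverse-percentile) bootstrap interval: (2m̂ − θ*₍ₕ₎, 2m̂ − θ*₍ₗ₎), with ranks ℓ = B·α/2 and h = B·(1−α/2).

Percentile endpoints at ranks 3 and 37: θ*₍3₎ = 2.036, θ*₍37₎ = 2.658.
Basic interval reflects these around m̂:
  lower = 2 × 2.338 − 2.658 = 2.018
  upper = 2 × 2.338 − 2.036 = 2.640

(2.018, 2.640)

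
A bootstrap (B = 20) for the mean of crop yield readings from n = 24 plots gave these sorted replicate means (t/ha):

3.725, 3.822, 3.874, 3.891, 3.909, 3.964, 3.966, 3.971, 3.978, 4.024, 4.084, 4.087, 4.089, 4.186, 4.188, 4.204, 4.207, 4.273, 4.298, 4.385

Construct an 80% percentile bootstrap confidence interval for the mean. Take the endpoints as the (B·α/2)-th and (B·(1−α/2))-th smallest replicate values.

(3.822, 4.273)

α = 0.20; lower rank = 20 × 0.100 = 2; upper rank = 20 × 0.900 = 18.
The 2nd smallest replicate is 3.822; the 18th is 4.273.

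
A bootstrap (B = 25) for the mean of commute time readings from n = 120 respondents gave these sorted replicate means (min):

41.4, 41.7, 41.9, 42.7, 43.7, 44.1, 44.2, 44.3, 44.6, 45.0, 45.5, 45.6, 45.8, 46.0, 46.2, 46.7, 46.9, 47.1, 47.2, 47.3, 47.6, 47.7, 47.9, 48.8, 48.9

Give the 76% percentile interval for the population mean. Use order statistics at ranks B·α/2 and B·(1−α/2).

(41.9, 47.7)

α = 0.24; lower rank = 25 × 0.120 = 3; upper rank = 25 × 0.880 = 22.
The 3rd smallest replicate is 41.9; the 22nd is 47.7.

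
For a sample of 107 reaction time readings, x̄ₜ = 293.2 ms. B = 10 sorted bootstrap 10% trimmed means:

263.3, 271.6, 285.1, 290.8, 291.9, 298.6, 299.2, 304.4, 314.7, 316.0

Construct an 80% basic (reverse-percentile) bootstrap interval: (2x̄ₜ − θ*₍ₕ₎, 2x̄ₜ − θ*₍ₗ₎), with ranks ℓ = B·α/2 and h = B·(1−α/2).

(271.7, 323.1)

Percentile endpoints at ranks 1 and 9: θ*₍1₎ = 263.3, θ*₍9₎ = 314.7.
Basic interval reflects these around x̄ₜ:
  lower = 2 × 293.2 − 314.7 = 271.7
  upper = 2 × 293.2 − 263.3 = 323.1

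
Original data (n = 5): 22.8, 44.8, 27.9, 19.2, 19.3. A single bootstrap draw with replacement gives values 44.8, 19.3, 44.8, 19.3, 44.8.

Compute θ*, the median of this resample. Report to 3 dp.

θ* = 44.800

Sorted: 19.3, 19.3, 44.8, 44.8, 44.8
Median = middle value = 44.800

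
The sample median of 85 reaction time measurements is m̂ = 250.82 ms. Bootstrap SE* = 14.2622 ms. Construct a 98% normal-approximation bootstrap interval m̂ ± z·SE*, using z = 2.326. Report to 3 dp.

(217.646, 283.994)

Margin = 2.326 × 14.2622 = 33.1739
Interval: 250.82 ± 33.1739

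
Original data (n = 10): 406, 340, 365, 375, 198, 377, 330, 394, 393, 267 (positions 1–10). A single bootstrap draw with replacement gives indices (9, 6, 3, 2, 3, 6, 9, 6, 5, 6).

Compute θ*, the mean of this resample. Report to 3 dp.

θ* = 356.200

Resample values: 393, 377, 365, 340, 365, 377, 393, 377, 198, 377.
Mean = (393 + 377 + 365 + 340 + 365 + 377 + 393 + 377 + 198 + 377) / 10 = 3562.0 / 10 = 356.200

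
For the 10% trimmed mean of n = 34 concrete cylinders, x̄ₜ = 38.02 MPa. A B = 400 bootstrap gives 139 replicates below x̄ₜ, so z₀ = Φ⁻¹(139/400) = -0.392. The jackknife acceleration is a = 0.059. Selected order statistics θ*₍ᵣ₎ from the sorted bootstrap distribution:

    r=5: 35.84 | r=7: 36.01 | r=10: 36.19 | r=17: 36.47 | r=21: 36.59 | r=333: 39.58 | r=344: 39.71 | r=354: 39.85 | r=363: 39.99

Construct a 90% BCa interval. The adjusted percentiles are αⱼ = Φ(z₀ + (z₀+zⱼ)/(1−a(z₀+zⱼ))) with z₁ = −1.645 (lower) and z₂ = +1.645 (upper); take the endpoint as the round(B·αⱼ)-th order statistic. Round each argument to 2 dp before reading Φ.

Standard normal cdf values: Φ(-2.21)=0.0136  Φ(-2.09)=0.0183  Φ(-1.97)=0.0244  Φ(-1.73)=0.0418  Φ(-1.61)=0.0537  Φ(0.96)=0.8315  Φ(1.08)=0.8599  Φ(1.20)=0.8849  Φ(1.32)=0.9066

(35.84, 39.58)

Lower: z₀ + z₁ = -0.392 + (-1.645) = -2.037; 1 − a(z₀+z₁) = 1 − (0.059)(-2.037) = 1.1202; argument = -0.392 + (-2.037)/1.1202 = -2.2105 → -2.21.
α₁ = Φ(-2.21) = 0.0136; rank = round(400 × 0.0136) = 5; θ*₍5₎ = 35.84.
Upper: z₀ + z₂ = 1.253; 1 − a(z₀+z₂) = 0.9261; argument = 0.9610 → 0.96; α₂ = 0.8315; rank = 333; θ*₍333₎ = 39.58.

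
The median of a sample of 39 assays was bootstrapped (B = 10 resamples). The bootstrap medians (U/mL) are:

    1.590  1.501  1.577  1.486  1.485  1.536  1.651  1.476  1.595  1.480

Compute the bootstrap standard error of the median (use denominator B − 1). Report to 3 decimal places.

Bootstrap SE is the standard deviation of the 10 replicate medians.
Mean of replicates: (1.590 + 1.501 + 1.577 + 1.486 + 1.485 + 1.536 + 1.651 + 1.476 + 1.595 + 1.480) / 10 = 15.3770 / 10 = 1.5377
Sum of squared deviations: (+0.0523)² + (−0.0367)² + (+0.0393)² + (−0.0517)² + (−0.0527)² + (−0.0017)² + (+0.1133)² + (−0.0617)² + (+0.0573)² + (−0.0577)² = 0.0343
Variance = 0.0343 / 9 = 0.0038
SE* = √0.0038

SE* = 0.062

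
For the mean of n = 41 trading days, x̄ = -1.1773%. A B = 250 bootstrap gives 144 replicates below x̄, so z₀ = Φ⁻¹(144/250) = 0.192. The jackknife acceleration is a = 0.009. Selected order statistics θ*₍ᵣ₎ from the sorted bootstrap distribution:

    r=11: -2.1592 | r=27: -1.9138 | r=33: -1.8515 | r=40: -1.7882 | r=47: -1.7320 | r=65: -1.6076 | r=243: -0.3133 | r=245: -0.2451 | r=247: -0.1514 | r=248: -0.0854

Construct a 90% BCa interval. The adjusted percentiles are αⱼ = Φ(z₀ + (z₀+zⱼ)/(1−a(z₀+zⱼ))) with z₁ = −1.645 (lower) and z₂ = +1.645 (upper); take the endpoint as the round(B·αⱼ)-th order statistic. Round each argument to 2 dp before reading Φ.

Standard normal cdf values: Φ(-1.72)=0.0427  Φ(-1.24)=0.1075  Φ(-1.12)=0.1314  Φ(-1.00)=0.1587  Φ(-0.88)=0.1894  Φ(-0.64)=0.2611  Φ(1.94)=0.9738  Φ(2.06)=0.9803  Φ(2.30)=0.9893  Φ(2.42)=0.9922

(-1.9138, -0.2451)

Lower: z₀ + z₁ = 0.192 + (-1.645) = -1.453; 1 − a(z₀+z₁) = 1 − (0.009)(-1.453) = 1.0131; argument = 0.192 + (-1.453)/1.0131 = -1.2422 → -1.24.
α₁ = Φ(-1.24) = 0.1075; rank = round(250 × 0.1075) = 27; θ*₍27₎ = -1.9138.
Upper: z₀ + z₂ = 1.837; 1 − a(z₀+z₂) = 0.9835; argument = 2.0599 → 2.06; α₂ = 0.9803; rank = 245; θ*₍245₎ = -0.2451.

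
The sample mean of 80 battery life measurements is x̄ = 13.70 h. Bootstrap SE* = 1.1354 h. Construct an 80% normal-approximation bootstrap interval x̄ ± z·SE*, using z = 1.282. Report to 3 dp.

(12.244, 15.156)

Margin = 1.282 × 1.1354 = 1.4556
Interval: 13.70 ± 1.4556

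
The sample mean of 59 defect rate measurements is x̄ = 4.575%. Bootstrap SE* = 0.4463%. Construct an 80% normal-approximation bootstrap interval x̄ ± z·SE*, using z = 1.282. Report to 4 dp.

Margin = 1.282 × 0.4463 = 0.57216
Interval: 4.575 ± 0.57216

(4.0028, 5.1472)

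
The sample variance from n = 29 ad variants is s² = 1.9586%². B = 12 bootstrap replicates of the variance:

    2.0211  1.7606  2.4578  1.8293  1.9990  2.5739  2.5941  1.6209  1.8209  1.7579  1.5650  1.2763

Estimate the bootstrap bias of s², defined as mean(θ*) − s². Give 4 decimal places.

mean(θ*) = (2.0211 + 1.7606 + 2.4578 + 1.8293 + 1.9990 + 2.5739 + 2.5941 + 1.6209 + 1.8209 + 1.7579 + 1.5650 + 1.2763) / 12 = 1.93973
bias = 1.93973 − 1.9586

bias = −0.0189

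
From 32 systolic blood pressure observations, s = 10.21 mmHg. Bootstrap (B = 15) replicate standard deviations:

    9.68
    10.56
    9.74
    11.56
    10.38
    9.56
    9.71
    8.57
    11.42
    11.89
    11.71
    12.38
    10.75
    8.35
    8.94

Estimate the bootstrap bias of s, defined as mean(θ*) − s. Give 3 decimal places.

mean(θ*) = (9.68 + 10.56 + 9.74 + 11.56 + 10.38 + 9.56 + 9.71 + 8.57 + 11.42 + 11.89 + 11.71 + 12.38 + 10.75 + 8.35 + 8.94) / 15 = 10.3467
bias = 10.3467 − 10.21

bias = +0.137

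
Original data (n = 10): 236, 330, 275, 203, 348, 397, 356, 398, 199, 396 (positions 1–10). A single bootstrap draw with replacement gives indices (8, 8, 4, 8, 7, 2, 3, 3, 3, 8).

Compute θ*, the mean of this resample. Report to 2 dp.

θ* = 330.60

Resample values: 398, 398, 203, 398, 356, 330, 275, 275, 275, 398.
Mean = (398 + 398 + 203 + 398 + 356 + 330 + 275 + 275 + 275 + 398) / 10 = 3306.0 / 10 = 330.60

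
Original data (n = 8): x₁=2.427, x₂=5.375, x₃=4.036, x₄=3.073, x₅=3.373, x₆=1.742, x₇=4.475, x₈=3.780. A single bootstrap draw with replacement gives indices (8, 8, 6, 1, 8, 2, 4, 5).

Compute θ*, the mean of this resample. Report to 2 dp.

Resample values: 3.780, 3.780, 1.742, 2.427, 3.780, 5.375, 3.073, 3.373.
Mean = (3.780 + 3.780 + 1.742 + 2.427 + 3.780 + 5.375 + 3.073 + 3.373) / 8 = 27.3300 / 8 = 3.42

θ* = 3.42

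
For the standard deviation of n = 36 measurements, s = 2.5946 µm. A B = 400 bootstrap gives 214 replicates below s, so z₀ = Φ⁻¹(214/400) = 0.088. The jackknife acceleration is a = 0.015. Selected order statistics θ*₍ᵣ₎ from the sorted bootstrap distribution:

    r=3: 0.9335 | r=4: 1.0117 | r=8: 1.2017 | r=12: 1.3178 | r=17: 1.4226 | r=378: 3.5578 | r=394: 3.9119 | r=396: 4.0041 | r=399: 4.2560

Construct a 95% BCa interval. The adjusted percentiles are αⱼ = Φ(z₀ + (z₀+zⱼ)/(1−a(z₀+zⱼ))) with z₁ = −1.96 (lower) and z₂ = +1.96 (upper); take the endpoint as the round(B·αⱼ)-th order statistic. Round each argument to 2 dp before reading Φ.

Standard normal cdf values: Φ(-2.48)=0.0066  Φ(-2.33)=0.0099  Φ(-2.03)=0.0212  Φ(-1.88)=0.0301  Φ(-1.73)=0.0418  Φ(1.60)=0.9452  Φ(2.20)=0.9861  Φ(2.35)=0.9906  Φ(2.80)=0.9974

(1.4226, 3.9119)

Lower: z₀ + z₁ = 0.088 + (-1.960) = -1.872; 1 − a(z₀+z₁) = 1 − (0.015)(-1.872) = 1.0281; argument = 0.088 + (-1.872)/1.0281 = -1.7329 → -1.73.
α₁ = Φ(-1.73) = 0.0418; rank = round(400 × 0.0418) = 17; θ*₍17₎ = 1.4226.
Upper: z₀ + z₂ = 2.048; 1 − a(z₀+z₂) = 0.9693; argument = 2.2009 → 2.20; α₂ = 0.9861; rank = 394; θ*₍394₎ = 3.9119.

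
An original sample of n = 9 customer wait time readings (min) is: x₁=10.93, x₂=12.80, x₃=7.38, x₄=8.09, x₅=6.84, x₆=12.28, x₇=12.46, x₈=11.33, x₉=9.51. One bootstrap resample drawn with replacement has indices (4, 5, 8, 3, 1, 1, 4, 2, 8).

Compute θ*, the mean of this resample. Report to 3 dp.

Resample values: 8.09, 6.84, 11.33, 7.38, 10.93, 10.93, 8.09, 12.80, 11.33.
Mean = (8.09 + 6.84 + 11.33 + 7.38 + 10.93 + 10.93 + 8.09 + 12.80 + 11.33) / 9 = 87.720 / 9 = 9.747

θ* = 9.747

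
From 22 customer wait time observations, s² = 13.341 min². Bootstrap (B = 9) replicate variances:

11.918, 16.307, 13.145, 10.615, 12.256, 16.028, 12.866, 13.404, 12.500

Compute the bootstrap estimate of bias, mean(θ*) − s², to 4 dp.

mean(θ*) = (11.918 + 16.307 + 13.145 + 10.615 + 12.256 + 16.028 + 12.866 + 13.404 + 12.500) / 9 = 13.22656
bias = 13.22656 − 13.341

bias = −0.1144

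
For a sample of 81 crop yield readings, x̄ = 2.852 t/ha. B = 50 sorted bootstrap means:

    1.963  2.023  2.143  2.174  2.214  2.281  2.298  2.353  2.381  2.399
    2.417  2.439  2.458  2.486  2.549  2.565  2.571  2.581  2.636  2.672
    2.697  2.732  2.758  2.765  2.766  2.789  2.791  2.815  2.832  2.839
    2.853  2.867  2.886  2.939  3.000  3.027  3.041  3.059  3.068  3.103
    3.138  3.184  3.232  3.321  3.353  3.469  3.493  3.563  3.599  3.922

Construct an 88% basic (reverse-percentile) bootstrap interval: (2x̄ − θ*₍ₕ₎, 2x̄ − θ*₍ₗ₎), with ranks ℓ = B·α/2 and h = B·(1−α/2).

Percentile endpoints at ranks 3 and 47: θ*₍3₎ = 2.143, θ*₍47₎ = 3.493.
Basic interval reflects these around x̄:
  lower = 2 × 2.852 − 3.493 = 2.211
  upper = 2 × 2.852 − 2.143 = 3.561

(2.211, 3.561)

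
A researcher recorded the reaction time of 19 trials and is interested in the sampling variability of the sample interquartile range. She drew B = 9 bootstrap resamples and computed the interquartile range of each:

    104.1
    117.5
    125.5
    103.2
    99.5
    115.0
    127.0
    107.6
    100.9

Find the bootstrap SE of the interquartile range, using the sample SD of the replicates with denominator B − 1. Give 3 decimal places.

SE* = 10.480

Bootstrap SE is the standard deviation of the 9 replicate interquartile ranges.
Mean of replicates: (104.1 + 117.5 + 125.5 + 103.2 + 99.5 + 115.0 + 127.0 + 107.6 + 100.9) / 9 = 1000.3000 / 9 = 111.1444
Sum of squared deviations: (−7.0444)² + (+6.3556)² + (+14.3556)² + (−7.9444)² + (−11.6444)² + (+3.8556)² + (+15.8556)² + (−3.5444)² + (−10.2444)² = 878.5822
Variance = 878.5822 / 8 = 109.8228
SE* = √109.8228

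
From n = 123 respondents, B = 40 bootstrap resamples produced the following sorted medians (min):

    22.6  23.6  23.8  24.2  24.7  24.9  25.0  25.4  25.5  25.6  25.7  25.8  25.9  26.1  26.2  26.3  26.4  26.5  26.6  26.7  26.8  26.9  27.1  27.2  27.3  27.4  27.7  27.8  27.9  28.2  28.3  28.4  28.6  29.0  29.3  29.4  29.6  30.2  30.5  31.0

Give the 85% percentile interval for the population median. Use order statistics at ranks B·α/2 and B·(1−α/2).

(23.8, 29.6)

α = 0.15; lower rank = 40 × 0.075 = 3; upper rank = 40 × 0.925 = 37.
The 3rd smallest replicate is 23.8; the 37th is 29.6.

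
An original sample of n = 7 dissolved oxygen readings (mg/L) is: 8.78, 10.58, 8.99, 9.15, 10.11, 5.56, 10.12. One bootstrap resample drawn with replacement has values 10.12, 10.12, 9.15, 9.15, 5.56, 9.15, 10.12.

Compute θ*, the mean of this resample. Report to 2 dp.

θ* = 9.05

Mean = (10.12 + 10.12 + 9.15 + 9.15 + 5.56 + 9.15 + 10.12) / 7 = 63.370 / 7 = 9.05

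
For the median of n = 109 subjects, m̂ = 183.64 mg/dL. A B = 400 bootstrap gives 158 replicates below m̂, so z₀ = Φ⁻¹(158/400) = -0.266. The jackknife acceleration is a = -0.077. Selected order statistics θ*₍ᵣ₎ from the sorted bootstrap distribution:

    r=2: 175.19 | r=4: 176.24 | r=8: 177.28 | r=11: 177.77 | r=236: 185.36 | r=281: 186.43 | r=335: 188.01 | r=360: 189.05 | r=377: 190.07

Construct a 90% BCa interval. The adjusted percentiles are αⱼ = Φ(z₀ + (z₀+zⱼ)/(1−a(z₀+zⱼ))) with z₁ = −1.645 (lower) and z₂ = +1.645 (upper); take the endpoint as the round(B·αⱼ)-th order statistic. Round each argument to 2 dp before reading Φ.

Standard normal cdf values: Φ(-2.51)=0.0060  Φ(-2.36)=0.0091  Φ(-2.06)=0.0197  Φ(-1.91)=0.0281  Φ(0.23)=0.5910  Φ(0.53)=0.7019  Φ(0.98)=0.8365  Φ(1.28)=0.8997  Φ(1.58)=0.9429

Lower: z₀ + z₁ = -0.266 + (-1.645) = -1.911; 1 − a(z₀+z₁) = 1 − (-0.077)(-1.911) = 0.8529; argument = -0.266 + (-1.911)/0.8529 = -2.5067 → -2.51.
α₁ = Φ(-2.51) = 0.0060; rank = round(400 × 0.0060) = 2; θ*₍2₎ = 175.19.
Upper: z₀ + z₂ = 1.379; 1 − a(z₀+z₂) = 1.1062; argument = 0.9806 → 0.98; α₂ = 0.8365; rank = 335; θ*₍335₎ = 188.01.

(175.19, 188.01)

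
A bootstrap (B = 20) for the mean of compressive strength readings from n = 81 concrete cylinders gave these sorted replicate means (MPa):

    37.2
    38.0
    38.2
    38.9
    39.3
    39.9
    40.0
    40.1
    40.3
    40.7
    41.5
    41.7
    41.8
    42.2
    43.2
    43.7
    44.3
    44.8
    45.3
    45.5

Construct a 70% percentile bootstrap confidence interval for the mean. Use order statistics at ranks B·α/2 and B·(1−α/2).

(38.2, 44.3)

α = 0.30; lower rank = 20 × 0.150 = 3; upper rank = 20 × 0.850 = 17.
The 3rd smallest replicate is 38.2; the 17th is 44.3.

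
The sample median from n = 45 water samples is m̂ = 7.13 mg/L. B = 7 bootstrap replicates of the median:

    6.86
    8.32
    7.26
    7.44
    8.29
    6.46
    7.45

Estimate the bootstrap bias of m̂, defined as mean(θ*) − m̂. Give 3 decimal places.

mean(θ*) = (6.86 + 8.32 + 7.26 + 7.44 + 8.29 + 6.46 + 7.45) / 7 = 7.4400
bias = 7.4400 − 7.13

bias = +0.310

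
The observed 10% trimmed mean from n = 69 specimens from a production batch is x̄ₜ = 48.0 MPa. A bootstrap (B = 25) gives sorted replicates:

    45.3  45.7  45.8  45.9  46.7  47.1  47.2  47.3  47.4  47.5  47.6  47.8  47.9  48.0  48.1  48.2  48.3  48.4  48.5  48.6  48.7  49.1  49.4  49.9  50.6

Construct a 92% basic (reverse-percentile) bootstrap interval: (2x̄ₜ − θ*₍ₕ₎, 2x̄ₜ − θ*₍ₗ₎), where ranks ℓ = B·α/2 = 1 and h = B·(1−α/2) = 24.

Percentile endpoints at ranks 1 and 24: θ*₍1₎ = 45.3, θ*₍24₎ = 49.9.
Basic interval reflects these around x̄ₜ:
  lower = 2 × 48.0 − 49.9 = 46.1
  upper = 2 × 48.0 − 45.3 = 50.7

(46.1, 50.7)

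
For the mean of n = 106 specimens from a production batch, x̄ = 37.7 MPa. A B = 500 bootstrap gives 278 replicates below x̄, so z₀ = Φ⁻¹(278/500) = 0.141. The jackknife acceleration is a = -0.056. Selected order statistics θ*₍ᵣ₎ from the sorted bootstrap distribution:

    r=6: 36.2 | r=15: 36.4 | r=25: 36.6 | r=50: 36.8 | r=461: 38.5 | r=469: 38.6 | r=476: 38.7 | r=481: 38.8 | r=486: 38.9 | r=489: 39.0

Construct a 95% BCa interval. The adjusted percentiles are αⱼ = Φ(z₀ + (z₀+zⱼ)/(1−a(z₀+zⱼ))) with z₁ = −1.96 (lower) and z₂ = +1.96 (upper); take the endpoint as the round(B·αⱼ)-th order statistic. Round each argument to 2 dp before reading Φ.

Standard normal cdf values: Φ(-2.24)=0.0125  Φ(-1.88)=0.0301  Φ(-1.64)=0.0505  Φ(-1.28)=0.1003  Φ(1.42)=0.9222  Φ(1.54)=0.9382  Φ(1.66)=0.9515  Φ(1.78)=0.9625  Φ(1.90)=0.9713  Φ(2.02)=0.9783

(36.4, 39.0)

Lower: z₀ + z₁ = 0.141 + (-1.960) = -1.819; 1 − a(z₀+z₁) = 1 − (-0.056)(-1.819) = 0.8981; argument = 0.141 + (-1.819)/0.8981 = -1.8843 → -1.88.
α₁ = Φ(-1.88) = 0.0301; rank = round(500 × 0.0301) = 15; θ*₍15₎ = 36.4.
Upper: z₀ + z₂ = 2.101; 1 − a(z₀+z₂) = 1.1177; argument = 2.0208 → 2.02; α₂ = 0.9783; rank = 489; θ*₍489₎ = 39.0.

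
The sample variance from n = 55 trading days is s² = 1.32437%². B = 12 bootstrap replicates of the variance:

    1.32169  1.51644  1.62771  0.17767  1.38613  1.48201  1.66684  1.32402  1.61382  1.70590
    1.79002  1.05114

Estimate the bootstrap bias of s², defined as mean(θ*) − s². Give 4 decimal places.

bias = +0.0642

mean(θ*) = (1.32169 + 1.51644 + 1.62771 + 0.17767 + 1.38613 + 1.48201 + 1.66684 + 1.32402 + 1.61382 + 1.70590 + 1.79002 + 1.05114) / 12 = 1.38862
bias = 1.38862 − 1.32437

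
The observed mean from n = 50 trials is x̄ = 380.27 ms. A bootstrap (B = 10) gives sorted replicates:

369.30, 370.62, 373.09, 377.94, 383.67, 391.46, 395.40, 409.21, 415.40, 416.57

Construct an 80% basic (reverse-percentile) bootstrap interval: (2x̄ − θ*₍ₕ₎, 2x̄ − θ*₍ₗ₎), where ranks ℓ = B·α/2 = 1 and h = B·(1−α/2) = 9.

(345.14, 391.24)

Percentile endpoints at ranks 1 and 9: θ*₍1₎ = 369.30, θ*₍9₎ = 415.40.
Basic interval reflects these around x̄:
  lower = 2 × 380.27 − 415.40 = 345.14
  upper = 2 × 380.27 − 369.30 = 391.24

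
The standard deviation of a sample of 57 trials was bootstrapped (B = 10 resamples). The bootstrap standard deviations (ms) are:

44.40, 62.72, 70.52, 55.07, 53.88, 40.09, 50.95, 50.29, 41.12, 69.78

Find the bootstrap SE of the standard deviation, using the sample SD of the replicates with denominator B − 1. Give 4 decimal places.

Bootstrap SE is the standard deviation of the 10 replicate standard deviations.
Mean of replicates: (44.40 + 62.72 + 70.52 + 55.07 + 53.88 + 40.09 + 50.95 + 50.29 + 41.12 + 69.78) / 10 = 538.82000 / 10 = 53.88200
Sum of squared deviations: (−9.48200)² + (+8.83800)² + (+16.63800)² + (+1.18800)² + (−0.00200)² + (−13.79200)² + (−2.93200)² + (−3.59200)² + (−12.76200)² + (+15.89800)² = 1073.58636
Variance = 1073.58636 / 9 = 119.28737
SE* = √119.28737

SE* = 10.9219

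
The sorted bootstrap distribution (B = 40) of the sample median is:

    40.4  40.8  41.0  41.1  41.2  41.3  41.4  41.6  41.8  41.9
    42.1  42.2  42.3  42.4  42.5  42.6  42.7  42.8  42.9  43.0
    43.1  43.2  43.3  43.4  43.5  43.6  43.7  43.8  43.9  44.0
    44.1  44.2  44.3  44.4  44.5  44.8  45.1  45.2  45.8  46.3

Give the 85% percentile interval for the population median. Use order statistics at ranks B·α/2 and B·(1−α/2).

(41.0, 45.1)

α = 0.15; lower rank = 40 × 0.075 = 3; upper rank = 40 × 0.925 = 37.
The 3rd smallest replicate is 41.0; the 37th is 45.1.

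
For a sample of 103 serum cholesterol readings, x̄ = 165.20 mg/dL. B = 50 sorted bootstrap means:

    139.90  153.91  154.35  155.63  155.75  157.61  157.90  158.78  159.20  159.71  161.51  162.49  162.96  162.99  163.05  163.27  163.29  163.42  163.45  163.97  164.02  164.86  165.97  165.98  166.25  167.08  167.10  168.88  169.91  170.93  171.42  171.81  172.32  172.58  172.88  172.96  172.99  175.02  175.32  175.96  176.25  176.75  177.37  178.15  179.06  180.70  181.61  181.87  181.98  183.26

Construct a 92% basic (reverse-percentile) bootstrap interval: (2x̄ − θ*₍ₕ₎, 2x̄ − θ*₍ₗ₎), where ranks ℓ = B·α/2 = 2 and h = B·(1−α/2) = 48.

(148.53, 176.49)

Percentile endpoints at ranks 2 and 48: θ*₍2₎ = 153.91, θ*₍48₎ = 181.87.
Basic interval reflects these around x̄:
  lower = 2 × 165.20 − 181.87 = 148.53
  upper = 2 × 165.20 − 153.91 = 176.49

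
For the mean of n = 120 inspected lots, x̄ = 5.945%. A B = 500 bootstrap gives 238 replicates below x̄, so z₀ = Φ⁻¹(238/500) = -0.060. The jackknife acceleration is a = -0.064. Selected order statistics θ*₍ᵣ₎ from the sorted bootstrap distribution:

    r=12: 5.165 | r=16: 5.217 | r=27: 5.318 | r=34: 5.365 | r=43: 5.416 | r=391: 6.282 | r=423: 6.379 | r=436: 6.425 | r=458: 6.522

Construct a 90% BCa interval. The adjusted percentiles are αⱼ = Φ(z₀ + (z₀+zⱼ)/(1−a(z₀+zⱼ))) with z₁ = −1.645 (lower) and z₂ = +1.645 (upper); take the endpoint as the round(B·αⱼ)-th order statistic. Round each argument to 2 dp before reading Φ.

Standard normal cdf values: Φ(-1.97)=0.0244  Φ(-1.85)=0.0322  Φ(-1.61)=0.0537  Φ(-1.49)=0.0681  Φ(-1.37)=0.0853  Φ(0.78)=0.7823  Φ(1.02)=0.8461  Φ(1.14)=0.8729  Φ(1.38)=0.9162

(5.165, 6.522)

Lower: z₀ + z₁ = -0.060 + (-1.645) = -1.705; 1 − a(z₀+z₁) = 1 − (-0.064)(-1.705) = 0.8909; argument = -0.060 + (-1.705)/0.8909 = -1.9738 → -1.97.
α₁ = Φ(-1.97) = 0.0244; rank = round(500 × 0.0244) = 12; θ*₍12₎ = 5.165.
Upper: z₀ + z₂ = 1.585; 1 − a(z₀+z₂) = 1.1014; argument = 1.3790 → 1.38; α₂ = 0.9162; rank = 458; θ*₍458₎ = 6.522.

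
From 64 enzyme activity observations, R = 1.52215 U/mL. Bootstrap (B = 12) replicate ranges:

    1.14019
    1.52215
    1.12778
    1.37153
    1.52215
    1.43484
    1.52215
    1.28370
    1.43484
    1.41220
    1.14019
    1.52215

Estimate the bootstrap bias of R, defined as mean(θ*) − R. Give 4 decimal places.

bias = −0.1527

mean(θ*) = (1.14019 + 1.52215 + 1.12778 + 1.37153 + 1.52215 + 1.43484 + 1.52215 + 1.28370 + 1.43484 + 1.41220 + 1.14019 + 1.52215) / 12 = 1.36949
bias = 1.36949 − 1.52215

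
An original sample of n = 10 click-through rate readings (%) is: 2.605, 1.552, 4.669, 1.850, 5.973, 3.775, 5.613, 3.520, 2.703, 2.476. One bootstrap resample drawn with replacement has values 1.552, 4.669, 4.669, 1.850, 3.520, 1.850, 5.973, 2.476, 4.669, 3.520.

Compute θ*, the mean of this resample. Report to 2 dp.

θ* = 3.47

Mean = (1.552 + 4.669 + 4.669 + 1.850 + 3.520 + 1.850 + 5.973 + 2.476 + 4.669 + 3.520) / 10 = 34.7480 / 10 = 3.47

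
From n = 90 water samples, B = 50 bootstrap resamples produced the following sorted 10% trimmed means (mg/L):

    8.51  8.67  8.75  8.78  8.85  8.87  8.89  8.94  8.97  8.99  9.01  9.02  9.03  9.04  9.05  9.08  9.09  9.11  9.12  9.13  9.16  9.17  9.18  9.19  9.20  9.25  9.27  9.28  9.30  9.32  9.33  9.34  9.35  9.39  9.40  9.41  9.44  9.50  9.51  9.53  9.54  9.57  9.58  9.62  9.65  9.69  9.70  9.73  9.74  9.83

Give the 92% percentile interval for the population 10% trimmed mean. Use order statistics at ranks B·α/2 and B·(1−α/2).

(8.67, 9.73)

α = 0.08; lower rank = 50 × 0.040 = 2; upper rank = 50 × 0.960 = 48.
The 2nd smallest replicate is 8.67; the 48th is 9.73.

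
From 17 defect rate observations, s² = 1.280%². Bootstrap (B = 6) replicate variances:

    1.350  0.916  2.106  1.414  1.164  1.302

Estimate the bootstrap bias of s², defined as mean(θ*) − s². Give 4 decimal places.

mean(θ*) = (1.350 + 0.916 + 2.106 + 1.414 + 1.164 + 1.302) / 6 = 1.37533
bias = 1.37533 − 1.280

bias = +0.0953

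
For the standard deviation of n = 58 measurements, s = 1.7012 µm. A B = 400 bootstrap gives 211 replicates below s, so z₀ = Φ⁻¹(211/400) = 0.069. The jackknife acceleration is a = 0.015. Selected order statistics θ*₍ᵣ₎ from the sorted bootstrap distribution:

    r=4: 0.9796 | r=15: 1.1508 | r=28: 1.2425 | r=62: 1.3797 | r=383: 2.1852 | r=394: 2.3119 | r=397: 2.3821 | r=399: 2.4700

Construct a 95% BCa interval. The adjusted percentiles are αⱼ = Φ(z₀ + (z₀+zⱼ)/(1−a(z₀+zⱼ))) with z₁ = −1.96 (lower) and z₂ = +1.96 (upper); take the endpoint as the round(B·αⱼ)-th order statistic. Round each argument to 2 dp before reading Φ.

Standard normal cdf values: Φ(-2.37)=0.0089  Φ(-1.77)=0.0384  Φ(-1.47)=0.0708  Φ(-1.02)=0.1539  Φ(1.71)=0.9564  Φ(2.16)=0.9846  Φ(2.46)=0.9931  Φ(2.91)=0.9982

Lower: z₀ + z₁ = 0.069 + (-1.960) = -1.891; 1 − a(z₀+z₁) = 1 − (0.015)(-1.891) = 1.0284; argument = 0.069 + (-1.891)/1.0284 = -1.7698 → -1.77.
α₁ = Φ(-1.77) = 0.0384; rank = round(400 × 0.0384) = 15; θ*₍15₎ = 1.1508.
Upper: z₀ + z₂ = 2.029; 1 − a(z₀+z₂) = 0.9696; argument = 2.1617 → 2.16; α₂ = 0.9846; rank = 394; θ*₍394₎ = 2.3119.

(1.1508, 2.3119)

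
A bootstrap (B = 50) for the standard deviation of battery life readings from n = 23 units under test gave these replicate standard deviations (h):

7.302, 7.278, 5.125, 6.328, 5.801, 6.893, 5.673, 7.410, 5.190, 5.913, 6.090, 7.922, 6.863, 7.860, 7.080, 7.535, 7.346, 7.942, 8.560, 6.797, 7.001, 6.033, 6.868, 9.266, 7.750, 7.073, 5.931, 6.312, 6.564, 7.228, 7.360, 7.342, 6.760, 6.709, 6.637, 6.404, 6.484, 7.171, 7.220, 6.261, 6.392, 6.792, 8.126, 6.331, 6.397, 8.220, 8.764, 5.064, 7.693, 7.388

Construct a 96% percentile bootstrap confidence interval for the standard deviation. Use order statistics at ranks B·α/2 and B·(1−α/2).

Sorted replicates: 5.064, 5.125, 5.190, 5.673, 5.801, 5.913, 5.931, 6.033, 6.090, 6.261, 6.312, 6.328, 6.331, 6.392, 6.397, 6.404, 6.484, 6.564, 6.637, 6.709, 6.760, 6.792, 6.797, 6.863, 6.868, 6.893, 7.001, 7.073, 7.080, 7.171, 7.220, 7.228, 7.278, 7.302, 7.342, 7.346, 7.360, 7.388, 7.410, 7.535, 7.693, 7.750, 7.860, 7.922, 7.942, 8.126, 8.220, 8.560, 8.764, 9.266
α = 0.04; lower rank = 50 × 0.020 = 1; upper rank = 50 × 0.980 = 49.
The 1st smallest replicate is 5.064; the 49th is 8.764.

(5.064, 8.764)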